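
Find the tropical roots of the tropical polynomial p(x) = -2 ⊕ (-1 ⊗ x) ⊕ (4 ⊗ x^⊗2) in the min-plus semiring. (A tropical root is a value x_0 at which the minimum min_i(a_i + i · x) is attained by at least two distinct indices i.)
Roots: {-5, -1}

Each tropical root is a break point of the lower envelope of the lines y = a_i + i · x (there are 3 lines, with slopes 0, 1, ..., 2). Only the lines that attain the minimum somewhere contribute to roots; other lines are dominated. Here the surviving (envelope) indices are i = 2, i = 1, i = 0.
Intersections between consecutive envelope lines give the roots: for adjacent envelope indices i < j the intersection is x = (a_i − a_j) / (j − i). Reading off the sorted break points: {-5, -1}.
Verification: at each break x_0, at least two indices attain the minimum of min_i(a_i + i · x_0).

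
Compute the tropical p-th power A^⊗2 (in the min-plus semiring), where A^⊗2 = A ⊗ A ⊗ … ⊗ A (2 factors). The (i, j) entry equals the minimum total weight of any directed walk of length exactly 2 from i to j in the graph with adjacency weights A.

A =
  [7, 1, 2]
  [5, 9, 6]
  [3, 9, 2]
A^⊗2 =
  [5, 8, 4]
  [9, 6, 7]
  [5, 4, 4]

Each entry (A^⊗2)_ij equals the minimum over all length-2 walks i = v_0 → v_1 → … → v_2 = j of Σ_t A[v_t][v_{t+1}]. For example, for (i, j) = (0, 2) we minimise over 3 possible intermediate vertex sequences; the minimum is 4, attained along the walk 0 → 2 → 2.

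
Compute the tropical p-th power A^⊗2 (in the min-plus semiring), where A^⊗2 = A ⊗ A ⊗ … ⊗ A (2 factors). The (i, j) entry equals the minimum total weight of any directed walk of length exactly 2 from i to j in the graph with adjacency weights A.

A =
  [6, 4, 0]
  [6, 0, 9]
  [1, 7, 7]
A^⊗2 =
  [1, 4, 6]
  [6, 0, 6]
  [7, 5, 1]

Each entry (A^⊗2)_ij equals the minimum over all length-2 walks i = v_0 → v_1 → … → v_2 = j of Σ_t A[v_t][v_{t+1}]. For example, for (i, j) = (0, 2) we minimise over 3 possible intermediate vertex sequences; the minimum is 6, attained along the walk 0 → 0 → 2.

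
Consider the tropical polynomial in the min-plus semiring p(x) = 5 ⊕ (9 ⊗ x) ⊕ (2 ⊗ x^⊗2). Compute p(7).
p(7) = 5

A tropical monomial a ⊗ x^⊗i evaluates to a + i · x. Evaluating each term at x = 7:
  Term 0 contributes 5 + 0 · 7 = 5
  Term 1 contributes 9 + 1 · 7 = 16
  Term 2 contributes 2 + 2 · 7 = 16
p(7) = ⊕ of these = min[5, 16, 16] = 5.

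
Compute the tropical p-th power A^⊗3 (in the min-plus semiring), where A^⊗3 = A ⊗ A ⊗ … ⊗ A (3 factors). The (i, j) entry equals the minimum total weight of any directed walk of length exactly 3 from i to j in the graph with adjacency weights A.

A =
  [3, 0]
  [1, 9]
A^⊗3 =
  [4, 1]
  [2, 4]

Each entry (A^⊗3)_ij equals the minimum over all length-3 walks i = v_0 → v_1 → … → v_3 = j of Σ_t A[v_t][v_{t+1}]. For example, for (i, j) = (0, 1) we minimise over 4 possible intermediate vertex sequences; the minimum is 1, attained along the walk 0 → 1 → 0 → 1.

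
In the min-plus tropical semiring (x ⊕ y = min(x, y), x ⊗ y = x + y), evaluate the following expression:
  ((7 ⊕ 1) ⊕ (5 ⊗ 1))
((7 ⊕ 1) ⊕ (5 ⊗ 1)) = 1

Expand innermost to outermost. Recall ⊕ takes the minimum of its arguments and ⊗ takes their sum. Working out the expression ((7 ⊕ 1) ⊕ (5 ⊗ 1)) gives 1.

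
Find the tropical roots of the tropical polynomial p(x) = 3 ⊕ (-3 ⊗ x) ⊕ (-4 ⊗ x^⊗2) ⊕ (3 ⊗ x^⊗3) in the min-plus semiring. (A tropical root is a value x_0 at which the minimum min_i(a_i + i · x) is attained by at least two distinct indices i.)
Roots: {-7, 1, 6}

Each tropical root is a break point of the lower envelope of the lines y = a_i + i · x (there are 4 lines, with slopes 0, 1, ..., 3). Only the lines that attain the minimum somewhere contribute to roots; other lines are dominated. Here the surviving (envelope) indices are i = 3, i = 2, i = 1, i = 0.
Intersections between consecutive envelope lines give the roots: for adjacent envelope indices i < j the intersection is x = (a_i − a_j) / (j − i). Reading off the sorted break points: {-7, 1, 6}.
Verification: at each break x_0, at least two indices attain the minimum of min_i(a_i + i · x_0).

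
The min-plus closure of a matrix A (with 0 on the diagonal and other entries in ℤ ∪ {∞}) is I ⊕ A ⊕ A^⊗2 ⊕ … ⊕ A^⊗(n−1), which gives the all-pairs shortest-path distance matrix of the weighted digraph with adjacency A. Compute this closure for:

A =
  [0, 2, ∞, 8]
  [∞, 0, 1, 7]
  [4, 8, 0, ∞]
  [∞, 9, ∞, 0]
Closure =
  [0, 2, 3, 8]
  [5, 0, 1, 7]
  [4, 6, 0, 12]
  [14, 9, 10, 0]

This is the Floyd-Warshall all-pairs shortest-path computation. For each intermediate vertex k = 0, 1, …, 3, update dist[i][j] ← min(dist[i][j], dist[i][k] + dist[k][j]). The final matrix gives, for each (i, j), the minimum total weight of any directed path from i to j (possibly empty when i = j).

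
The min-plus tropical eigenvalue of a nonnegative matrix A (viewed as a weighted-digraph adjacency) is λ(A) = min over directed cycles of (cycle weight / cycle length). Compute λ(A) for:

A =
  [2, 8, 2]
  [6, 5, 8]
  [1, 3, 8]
λ(A) = 3/2

Enumerate directed cycles and compute their means (weight / length). Sample:
  cycle 0 → 0: weight = 2, length = 1, mean = 2/1 ≈ 2.000
  cycle 1 → 1: weight = 5, length = 1, mean = 5/1 ≈ 5.000
  cycle 2 → 2: weight = 8, length = 1, mean = 8/1 ≈ 8.000
  cycle 0 → 1 → 0: weight = 14, length = 2, mean = 14/2 ≈ 7.000
  cycle 0 → 2 → 0: weight = 3, length = 2, mean = 3/2 ≈ 1.500
  cycle 1 → 0 → 1: weight = 14, length = 2, mean = 14/2 ≈ 7.000
Minimum mean = 1.500, attained e.g. along the cycle 0 → 2 → 0 with weight 3 and length 2. So λ(A) = 3/2 = 3/2.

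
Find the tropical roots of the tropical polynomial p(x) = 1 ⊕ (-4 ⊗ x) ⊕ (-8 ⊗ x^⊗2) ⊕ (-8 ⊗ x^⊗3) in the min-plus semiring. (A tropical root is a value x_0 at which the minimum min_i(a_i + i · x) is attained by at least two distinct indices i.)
Roots: {0, 4, 5}

Each tropical root is a break point of the lower envelope of the lines y = a_i + i · x (there are 4 lines, with slopes 0, 1, ..., 3). Only the lines that attain the minimum somewhere contribute to roots; other lines are dominated. Here the surviving (envelope) indices are i = 3, i = 2, i = 1, i = 0.
Intersections between consecutive envelope lines give the roots: for adjacent envelope indices i < j the intersection is x = (a_i − a_j) / (j − i). Reading off the sorted break points: {0, 4, 5}.
Verification: at each break x_0, at least two indices attain the minimum of min_i(a_i + i · x_0).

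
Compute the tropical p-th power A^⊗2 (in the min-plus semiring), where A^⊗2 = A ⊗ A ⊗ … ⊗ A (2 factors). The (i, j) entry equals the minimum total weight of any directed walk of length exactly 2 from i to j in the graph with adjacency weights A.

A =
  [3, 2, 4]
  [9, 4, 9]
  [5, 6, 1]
A^⊗2 =
  [6, 5, 5]
  [12, 8, 10]
  [6, 7, 2]

Each entry (A^⊗2)_ij equals the minimum over all length-2 walks i = v_0 → v_1 → … → v_2 = j of Σ_t A[v_t][v_{t+1}]. For example, for (i, j) = (0, 2) we minimise over 3 possible intermediate vertex sequences; the minimum is 5, attained along the walk 0 → 2 → 2.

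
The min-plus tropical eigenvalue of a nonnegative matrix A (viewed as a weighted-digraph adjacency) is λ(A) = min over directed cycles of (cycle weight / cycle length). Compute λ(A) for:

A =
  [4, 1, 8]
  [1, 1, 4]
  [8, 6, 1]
λ(A) = 1

Enumerate directed cycles and compute their means (weight / length). Sample:
  cycle 0 → 0: weight = 4, length = 1, mean = 4/1 ≈ 4.000
  cycle 1 → 1: weight = 1, length = 1, mean = 1/1 ≈ 1.000
  cycle 2 → 2: weight = 1, length = 1, mean = 1/1 ≈ 1.000
  cycle 0 → 1 → 0: weight = 2, length = 2, mean = 2/2 ≈ 1.000
  cycle 0 → 2 → 0: weight = 16, length = 2, mean = 16/2 ≈ 8.000
  cycle 1 → 0 → 1: weight = 2, length = 2, mean = 2/2 ≈ 1.000
Minimum mean = 1.000, attained e.g. along the cycle 1 → 1 with weight 1 and length 1. So λ(A) = 1/1 = 1.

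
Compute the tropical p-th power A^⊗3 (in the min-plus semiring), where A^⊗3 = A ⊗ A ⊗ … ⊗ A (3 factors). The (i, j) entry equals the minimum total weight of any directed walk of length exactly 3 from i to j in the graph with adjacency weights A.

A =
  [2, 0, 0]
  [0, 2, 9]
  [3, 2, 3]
A^⊗3 =
  [2, 0, 0]
  [0, 2, 2]
  [3, 2, 2]

Each entry (A^⊗3)_ij equals the minimum over all length-3 walks i = v_0 → v_1 → … → v_3 = j of Σ_t A[v_t][v_{t+1}]. For example, for (i, j) = (0, 2) we minimise over 9 possible intermediate vertex sequences; the minimum is 0, attained along the walk 0 → 1 → 0 → 2.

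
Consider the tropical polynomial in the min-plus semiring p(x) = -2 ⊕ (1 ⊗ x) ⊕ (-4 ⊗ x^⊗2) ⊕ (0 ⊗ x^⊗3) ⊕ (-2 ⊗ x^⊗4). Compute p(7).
p(7) = -2

A tropical monomial a ⊗ x^⊗i evaluates to a + i · x. Evaluating each term at x = 7:
  Term 0 contributes -2 + 0 · 7 = -2
  Term 1 contributes 1 + 1 · 7 = 8
  Term 2 contributes -4 + 2 · 7 = 10
  Term 3 contributes 0 + 3 · 7 = 21
  Term 4 contributes -2 + 4 · 7 = 26
p(7) = ⊕ of these = min[-2, 8, 10, 21, 26] = -2.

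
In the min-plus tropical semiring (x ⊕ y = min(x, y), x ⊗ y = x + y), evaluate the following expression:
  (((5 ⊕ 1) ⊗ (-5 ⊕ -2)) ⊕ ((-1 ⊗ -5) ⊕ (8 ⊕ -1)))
(((5 ⊕ 1) ⊗ (-5 ⊕ -2)) ⊕ ((-1 ⊗ -5) ⊕ (8 ⊕ -1))) = -6

Expand innermost to outermost. Recall ⊕ takes the minimum of its arguments and ⊗ takes their sum. Working out the expression (((5 ⊕ 1) ⊗ (-5 ⊕ -2)) ⊕ ((-1 ⊗ -5) ⊕ (8 ⊕ -1))) gives -6.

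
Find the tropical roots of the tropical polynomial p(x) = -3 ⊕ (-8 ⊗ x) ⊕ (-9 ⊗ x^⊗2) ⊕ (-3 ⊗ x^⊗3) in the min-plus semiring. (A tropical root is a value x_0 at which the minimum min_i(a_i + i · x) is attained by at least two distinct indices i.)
Roots: {-6, 1, 5}

Each tropical root is a break point of the lower envelope of the lines y = a_i + i · x (there are 4 lines, with slopes 0, 1, ..., 3). Only the lines that attain the minimum somewhere contribute to roots; other lines are dominated. Here the surviving (envelope) indices are i = 3, i = 2, i = 1, i = 0.
Intersections between consecutive envelope lines give the roots: for adjacent envelope indices i < j the intersection is x = (a_i − a_j) / (j − i). Reading off the sorted break points: {-6, 1, 5}.
Verification: at each break x_0, at least two indices attain the minimum of min_i(a_i + i · x_0).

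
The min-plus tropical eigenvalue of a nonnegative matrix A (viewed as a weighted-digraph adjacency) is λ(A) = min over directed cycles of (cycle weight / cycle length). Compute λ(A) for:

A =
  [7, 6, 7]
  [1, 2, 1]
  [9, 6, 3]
λ(A) = 2

Enumerate directed cycles and compute their means (weight / length). Sample:
  cycle 0 → 0: weight = 7, length = 1, mean = 7/1 ≈ 7.000
  cycle 1 → 1: weight = 2, length = 1, mean = 2/1 ≈ 2.000
  cycle 2 → 2: weight = 3, length = 1, mean = 3/1 ≈ 3.000
  cycle 0 → 1 → 0: weight = 7, length = 2, mean = 7/2 ≈ 3.500
  cycle 0 → 2 → 0: weight = 16, length = 2, mean = 16/2 ≈ 8.000
  cycle 1 → 0 → 1: weight = 7, length = 2, mean = 7/2 ≈ 3.500
Minimum mean = 2.000, attained e.g. along the cycle 1 → 1 with weight 2 and length 1. So λ(A) = 2/1 = 2.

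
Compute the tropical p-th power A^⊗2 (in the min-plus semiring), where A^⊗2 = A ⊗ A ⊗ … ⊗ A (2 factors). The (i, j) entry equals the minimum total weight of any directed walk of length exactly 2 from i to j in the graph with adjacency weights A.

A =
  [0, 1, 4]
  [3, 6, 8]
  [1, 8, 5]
A^⊗2 =
  [0, 1, 4]
  [3, 4, 7]
  [1, 2, 5]

Each entry (A^⊗2)_ij equals the minimum over all length-2 walks i = v_0 → v_1 → … → v_2 = j of Σ_t A[v_t][v_{t+1}]. For example, for (i, j) = (0, 2) we minimise over 3 possible intermediate vertex sequences; the minimum is 4, attained along the walk 0 → 0 → 2.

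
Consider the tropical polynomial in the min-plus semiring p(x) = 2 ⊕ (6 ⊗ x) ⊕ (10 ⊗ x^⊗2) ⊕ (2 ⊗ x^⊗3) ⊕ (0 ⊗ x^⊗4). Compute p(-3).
p(-3) = -12

A tropical monomial a ⊗ x^⊗i evaluates to a + i · x. Evaluating each term at x = -3:
  Term 0 contributes 2 + 0 · -3 = 2
  Term 1 contributes 6 + 1 · -3 = 3
  Term 2 contributes 10 + 2 · -3 = 4
  Term 3 contributes 2 + 3 · -3 = -7
  Term 4 contributes 0 + 4 · -3 = -12
p(-3) = ⊕ of these = min[2, 3, 4, -7, -12] = -12.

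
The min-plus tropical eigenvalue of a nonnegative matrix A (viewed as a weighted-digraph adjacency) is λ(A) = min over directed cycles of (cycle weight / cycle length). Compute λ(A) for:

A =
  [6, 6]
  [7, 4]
λ(A) = 4

Enumerate directed cycles and compute their means (weight / length). Sample:
  cycle 0 → 0: weight = 6, length = 1, mean = 6/1 ≈ 6.000
  cycle 1 → 1: weight = 4, length = 1, mean = 4/1 ≈ 4.000
  cycle 0 → 1 → 0: weight = 13, length = 2, mean = 13/2 ≈ 6.500
  cycle 1 → 0 → 1: weight = 13, length = 2, mean = 13/2 ≈ 6.500
Minimum mean = 4.000, attained e.g. along the cycle 1 → 1 with weight 4 and length 1. So λ(A) = 4/1 = 4.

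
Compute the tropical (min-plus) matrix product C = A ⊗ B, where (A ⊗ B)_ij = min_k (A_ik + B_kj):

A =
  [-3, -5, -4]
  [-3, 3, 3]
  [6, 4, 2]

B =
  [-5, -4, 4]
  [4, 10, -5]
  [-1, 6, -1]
A ⊗ B =
  [-8, -7, -10]
  [-8, -7, -2]
  [1, 2, -1]

Apply the min-plus product entry-by-entry:
  C[0][0] = min over k of (A[0][0] + B[0][0] = -3 + -5 = -8, A[0][1] + B[1][0] = -5 + 4 = -1, A[0][2] + B[2][0] = -4 + -1 = -5) = -8 (attained at k = 0)
  C[0][1] = min over k of (A[0][0] + B[0][1] = -3 + -4 = -7, A[0][1] + B[1][1] = -5 + 10 = 5, A[0][2] + B[2][1] = -4 + 6 = 2) = -7 (attained at k = 0)
  C[0][2] = min over k of (A[0][0] + B[0][2] = -3 + 4 = 1, A[0][1] + B[1][2] = -5 + -5 = -10, A[0][2] + B[2][2] = -4 + -1 = -5) = -10 (attained at k = 1)
  C[1][0] = min over k of (A[1][0] + B[0][0] = -3 + -5 = -8, A[1][1] + B[1][0] = 3 + 4 = 7, A[1][2] + B[2][0] = 3 + -1 = 2) = -8 (attained at k = 0)
  C[1][1] = min over k of (A[1][0] + B[0][1] = -3 + -4 = -7, A[1][1] + B[1][1] = 3 + 10 = 13, A[1][2] + B[2][1] = 3 + 6 = 9) = -7 (attained at k = 0)
  C[1][2] = min over k of (A[1][0] + B[0][2] = -3 + 4 = 1, A[1][1] + B[1][2] = 3 + -5 = -2, A[1][2] + B[2][2] = 3 + -1 = 2) = -2 (attained at k = 1)
  C[2][0] = min over k of (A[2][0] + B[0][0] = 6 + -5 = 1, A[2][1] + B[1][0] = 4 + 4 = 8, A[2][2] + B[2][0] = 2 + -1 = 1) = 1 (attained at k = 0)
  C[2][1] = min over k of (A[2][0] + B[0][1] = 6 + -4 = 2, A[2][1] + B[1][1] = 4 + 10 = 14, A[2][2] + B[2][1] = 2 + 6 = 8) = 2 (attained at k = 0)
  C[2][2] = min over k of (A[2][0] + B[0][2] = 6 + 4 = 10, A[2][1] + B[1][2] = 4 + -5 = -1, A[2][2] + B[2][2] = 2 + -1 = 1) = -1 (attained at k = 1)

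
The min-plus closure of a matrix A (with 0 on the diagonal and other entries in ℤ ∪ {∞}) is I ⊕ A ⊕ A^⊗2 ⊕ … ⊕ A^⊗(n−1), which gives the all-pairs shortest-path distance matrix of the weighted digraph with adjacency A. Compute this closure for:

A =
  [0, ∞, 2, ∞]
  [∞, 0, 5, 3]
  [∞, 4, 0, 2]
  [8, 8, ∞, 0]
Closure =
  [0, 6, 2, 4]
  [11, 0, 5, 3]
  [10, 4, 0, 2]
  [8, 8, 10, 0]

This is the Floyd-Warshall all-pairs shortest-path computation. For each intermediate vertex k = 0, 1, …, 3, update dist[i][j] ← min(dist[i][j], dist[i][k] + dist[k][j]). The final matrix gives, for each (i, j), the minimum total weight of any directed path from i to j (possibly empty when i = j).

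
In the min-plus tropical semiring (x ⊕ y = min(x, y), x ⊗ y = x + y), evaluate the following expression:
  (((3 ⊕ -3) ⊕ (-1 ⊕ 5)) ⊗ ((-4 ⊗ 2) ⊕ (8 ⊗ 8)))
(((3 ⊕ -3) ⊕ (-1 ⊕ 5)) ⊗ ((-4 ⊗ 2) ⊕ (8 ⊗ 8))) = -5

Expand innermost to outermost. Recall ⊕ takes the minimum of its arguments and ⊗ takes their sum. Working out the expression (((3 ⊕ -3) ⊕ (-1 ⊕ 5)) ⊗ ((-4 ⊗ 2) ⊕ (8 ⊗ 8))) gives -5.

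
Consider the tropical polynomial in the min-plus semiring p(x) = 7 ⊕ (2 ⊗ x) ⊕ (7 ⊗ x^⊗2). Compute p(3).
p(3) = 5

A tropical monomial a ⊗ x^⊗i evaluates to a + i · x. Evaluating each term at x = 3:
  Term 0 contributes 7 + 0 · 3 = 7
  Term 1 contributes 2 + 1 · 3 = 5
  Term 2 contributes 7 + 2 · 3 = 13
p(3) = ⊕ of these = min[7, 5, 13] = 5.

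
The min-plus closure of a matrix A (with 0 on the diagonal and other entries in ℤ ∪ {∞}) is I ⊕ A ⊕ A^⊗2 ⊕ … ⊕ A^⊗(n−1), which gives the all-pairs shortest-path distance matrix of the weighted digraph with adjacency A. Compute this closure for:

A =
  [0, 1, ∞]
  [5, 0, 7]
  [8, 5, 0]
Closure =
  [0, 1, 8]
  [5, 0, 7]
  [8, 5, 0]

This is the Floyd-Warshall all-pairs shortest-path computation. For each intermediate vertex k = 0, 1, …, 2, update dist[i][j] ← min(dist[i][j], dist[i][k] + dist[k][j]). The final matrix gives, for each (i, j), the minimum total weight of any directed path from i to j (possibly empty when i = j).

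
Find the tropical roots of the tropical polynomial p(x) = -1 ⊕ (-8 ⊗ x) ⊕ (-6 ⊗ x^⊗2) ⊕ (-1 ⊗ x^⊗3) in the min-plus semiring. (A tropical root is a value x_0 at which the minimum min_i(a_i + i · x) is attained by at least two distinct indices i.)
Roots: {-5, -2, 7}

Each tropical root is a break point of the lower envelope of the lines y = a_i + i · x (there are 4 lines, with slopes 0, 1, ..., 3). Only the lines that attain the minimum somewhere contribute to roots; other lines are dominated. Here the surviving (envelope) indices are i = 3, i = 2, i = 1, i = 0.
Intersections between consecutive envelope lines give the roots: for adjacent envelope indices i < j the intersection is x = (a_i − a_j) / (j − i). Reading off the sorted break points: {-5, -2, 7}.
Verification: at each break x_0, at least two indices attain the minimum of min_i(a_i + i · x_0).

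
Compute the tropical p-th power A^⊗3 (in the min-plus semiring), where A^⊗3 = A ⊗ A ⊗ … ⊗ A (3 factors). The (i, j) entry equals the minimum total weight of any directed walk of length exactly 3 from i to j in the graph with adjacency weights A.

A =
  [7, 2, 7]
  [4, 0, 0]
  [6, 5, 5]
A^⊗3 =
  [6, 2, 2]
  [4, 0, 0]
  [9, 5, 5]

Each entry (A^⊗3)_ij equals the minimum over all length-3 walks i = v_0 → v_1 → … → v_3 = j of Σ_t A[v_t][v_{t+1}]. For example, for (i, j) = (0, 2) we minimise over 9 possible intermediate vertex sequences; the minimum is 2, attained along the walk 0 → 1 → 1 → 2.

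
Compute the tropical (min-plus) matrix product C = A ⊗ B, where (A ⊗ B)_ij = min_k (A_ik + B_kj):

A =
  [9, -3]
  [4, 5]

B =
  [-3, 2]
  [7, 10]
A ⊗ B =
  [4, 7]
  [1, 6]

Apply the min-plus product entry-by-entry:
  C[0][0] = min over k of (A[0][0] + B[0][0] = 9 + -3 = 6, A[0][1] + B[1][0] = -3 + 7 = 4) = 4 (attained at k = 1)
  C[0][1] = min over k of (A[0][0] + B[0][1] = 9 + 2 = 11, A[0][1] + B[1][1] = -3 + 10 = 7) = 7 (attained at k = 1)
  C[1][0] = min over k of (A[1][0] + B[0][0] = 4 + -3 = 1, A[1][1] + B[1][0] = 5 + 7 = 12) = 1 (attained at k = 0)
  C[1][1] = min over k of (A[1][0] + B[0][1] = 4 + 2 = 6, A[1][1] + B[1][1] = 5 + 10 = 15) = 6 (attained at k = 0)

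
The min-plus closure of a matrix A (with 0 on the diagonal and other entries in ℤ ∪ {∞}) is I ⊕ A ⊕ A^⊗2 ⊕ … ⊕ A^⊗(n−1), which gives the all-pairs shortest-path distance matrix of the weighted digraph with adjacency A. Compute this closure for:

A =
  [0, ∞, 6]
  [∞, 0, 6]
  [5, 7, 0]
Closure =
  [0, 13, 6]
  [11, 0, 6]
  [5, 7, 0]

This is the Floyd-Warshall all-pairs shortest-path computation. For each intermediate vertex k = 0, 1, …, 2, update dist[i][j] ← min(dist[i][j], dist[i][k] + dist[k][j]). The final matrix gives, for each (i, j), the minimum total weight of any directed path from i to j (possibly empty when i = j).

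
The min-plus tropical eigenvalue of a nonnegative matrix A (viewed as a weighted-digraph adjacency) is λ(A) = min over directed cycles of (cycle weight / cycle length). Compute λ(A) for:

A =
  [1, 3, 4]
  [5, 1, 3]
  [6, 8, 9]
λ(A) = 1

Enumerate directed cycles and compute their means (weight / length). Sample:
  cycle 0 → 0: weight = 1, length = 1, mean = 1/1 ≈ 1.000
  cycle 1 → 1: weight = 1, length = 1, mean = 1/1 ≈ 1.000
  cycle 2 → 2: weight = 9, length = 1, mean = 9/1 ≈ 9.000
  cycle 0 → 1 → 0: weight = 8, length = 2, mean = 8/2 ≈ 4.000
  cycle 0 → 2 → 0: weight = 10, length = 2, mean = 10/2 ≈ 5.000
  cycle 1 → 0 → 1: weight = 8, length = 2, mean = 8/2 ≈ 4.000
Minimum mean = 1.000, attained e.g. along the cycle 0 → 0 with weight 1 and length 1. So λ(A) = 1/1 = 1.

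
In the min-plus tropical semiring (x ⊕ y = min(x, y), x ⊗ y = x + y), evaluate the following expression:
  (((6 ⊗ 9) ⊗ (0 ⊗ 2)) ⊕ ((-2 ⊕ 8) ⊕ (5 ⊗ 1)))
(((6 ⊗ 9) ⊗ (0 ⊗ 2)) ⊕ ((-2 ⊕ 8) ⊕ (5 ⊗ 1))) = -2

Expand innermost to outermost. Recall ⊕ takes the minimum of its arguments and ⊗ takes their sum. Working out the expression (((6 ⊗ 9) ⊗ (0 ⊗ 2)) ⊕ ((-2 ⊕ 8) ⊕ (5 ⊗ 1))) gives -2.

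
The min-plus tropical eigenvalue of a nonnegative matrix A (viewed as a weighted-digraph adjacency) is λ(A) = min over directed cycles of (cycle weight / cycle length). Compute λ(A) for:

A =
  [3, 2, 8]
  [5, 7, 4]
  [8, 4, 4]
λ(A) = 3

Enumerate directed cycles and compute their means (weight / length). Sample:
  cycle 0 → 0: weight = 3, length = 1, mean = 3/1 ≈ 3.000
  cycle 1 → 1: weight = 7, length = 1, mean = 7/1 ≈ 7.000
  cycle 2 → 2: weight = 4, length = 1, mean = 4/1 ≈ 4.000
  cycle 0 → 1 → 0: weight = 7, length = 2, mean = 7/2 ≈ 3.500
  cycle 0 → 2 → 0: weight = 16, length = 2, mean = 16/2 ≈ 8.000
  cycle 1 → 0 → 1: weight = 7, length = 2, mean = 7/2 ≈ 3.500
Minimum mean = 3.000, attained e.g. along the cycle 0 → 0 with weight 3 and length 1. So λ(A) = 3/1 = 3.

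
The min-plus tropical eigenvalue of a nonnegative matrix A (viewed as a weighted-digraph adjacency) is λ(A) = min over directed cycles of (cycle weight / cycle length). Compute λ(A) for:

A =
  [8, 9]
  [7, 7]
λ(A) = 7

Enumerate directed cycles and compute their means (weight / length). Sample:
  cycle 0 → 0: weight = 8, length = 1, mean = 8/1 ≈ 8.000
  cycle 1 → 1: weight = 7, length = 1, mean = 7/1 ≈ 7.000
  cycle 0 → 1 → 0: weight = 16, length = 2, mean = 16/2 ≈ 8.000
  cycle 1 → 0 → 1: weight = 16, length = 2, mean = 16/2 ≈ 8.000
Minimum mean = 7.000, attained e.g. along the cycle 1 → 1 with weight 7 and length 1. So λ(A) = 7/1 = 7.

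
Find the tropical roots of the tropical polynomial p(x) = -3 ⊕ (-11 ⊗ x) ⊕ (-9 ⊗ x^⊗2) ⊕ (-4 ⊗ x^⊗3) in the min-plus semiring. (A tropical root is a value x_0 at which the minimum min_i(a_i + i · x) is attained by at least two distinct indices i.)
Roots: {-5, -2, 8}

Each tropical root is a break point of the lower envelope of the lines y = a_i + i · x (there are 4 lines, with slopes 0, 1, ..., 3). Only the lines that attain the minimum somewhere contribute to roots; other lines are dominated. Here the surviving (envelope) indices are i = 3, i = 2, i = 1, i = 0.
Intersections between consecutive envelope lines give the roots: for adjacent envelope indices i < j the intersection is x = (a_i − a_j) / (j − i). Reading off the sorted break points: {-5, -2, 8}.
Verification: at each break x_0, at least two indices attain the minimum of min_i(a_i + i · x_0).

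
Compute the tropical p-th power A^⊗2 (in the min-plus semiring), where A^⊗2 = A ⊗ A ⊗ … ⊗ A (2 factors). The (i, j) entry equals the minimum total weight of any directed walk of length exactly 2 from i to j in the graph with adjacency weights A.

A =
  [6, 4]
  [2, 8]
A^⊗2 =
  [6, 10]
  [8, 6]

Each entry (A^⊗2)_ij equals the minimum over all length-2 walks i = v_0 → v_1 → … → v_2 = j of Σ_t A[v_t][v_{t+1}]. For example, for (i, j) = (0, 1) we minimise over 2 possible intermediate vertex sequences; the minimum is 10, attained along the walk 0 → 0 → 1.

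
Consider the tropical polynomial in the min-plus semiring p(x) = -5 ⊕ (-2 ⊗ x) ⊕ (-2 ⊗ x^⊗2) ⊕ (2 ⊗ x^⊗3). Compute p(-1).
p(-1) = -5

A tropical monomial a ⊗ x^⊗i evaluates to a + i · x. Evaluating each term at x = -1:
  Term 0 contributes -5 + 0 · -1 = -5
  Term 1 contributes -2 + 1 · -1 = -3
  Term 2 contributes -2 + 2 · -1 = -4
  Term 3 contributes 2 + 3 · -1 = -1
p(-1) = ⊕ of these = min[-5, -3, -4, -1] = -5.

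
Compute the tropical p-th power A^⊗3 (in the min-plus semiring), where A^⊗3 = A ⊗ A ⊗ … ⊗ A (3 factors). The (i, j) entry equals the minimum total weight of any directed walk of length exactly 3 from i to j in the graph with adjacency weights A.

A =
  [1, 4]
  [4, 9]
A^⊗3 =
  [3, 6]
  [6, 9]

Each entry (A^⊗3)_ij equals the minimum over all length-3 walks i = v_0 → v_1 → … → v_3 = j of Σ_t A[v_t][v_{t+1}]. For example, for (i, j) = (0, 1) we minimise over 4 possible intermediate vertex sequences; the minimum is 6, attained along the walk 0 → 0 → 0 → 1.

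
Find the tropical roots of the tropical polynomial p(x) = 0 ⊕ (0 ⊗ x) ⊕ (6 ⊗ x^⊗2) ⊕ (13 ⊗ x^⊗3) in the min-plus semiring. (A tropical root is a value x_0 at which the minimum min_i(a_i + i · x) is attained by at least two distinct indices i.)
Roots: {-7, -6, 0}

Each tropical root is a break point of the lower envelope of the lines y = a_i + i · x (there are 4 lines, with slopes 0, 1, ..., 3). Only the lines that attain the minimum somewhere contribute to roots; other lines are dominated. Here the surviving (envelope) indices are i = 3, i = 2, i = 1, i = 0.
Intersections between consecutive envelope lines give the roots: for adjacent envelope indices i < j the intersection is x = (a_i − a_j) / (j − i). Reading off the sorted break points: {-7, -6, 0}.
Verification: at each break x_0, at least two indices attain the minimum of min_i(a_i + i · x_0).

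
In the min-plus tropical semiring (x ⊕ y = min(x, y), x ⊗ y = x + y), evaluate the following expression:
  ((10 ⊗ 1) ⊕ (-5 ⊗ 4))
((10 ⊗ 1) ⊕ (-5 ⊗ 4)) = -1

Expand innermost to outermost. Recall ⊕ takes the minimum of its arguments and ⊗ takes their sum. Working out the expression ((10 ⊗ 1) ⊕ (-5 ⊗ 4)) gives -1.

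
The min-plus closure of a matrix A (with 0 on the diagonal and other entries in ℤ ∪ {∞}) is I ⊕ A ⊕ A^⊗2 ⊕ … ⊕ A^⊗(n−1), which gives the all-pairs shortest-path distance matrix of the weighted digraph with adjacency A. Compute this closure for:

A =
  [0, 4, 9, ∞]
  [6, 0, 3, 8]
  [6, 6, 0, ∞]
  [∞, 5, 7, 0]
Closure =
  [0, 4, 7, 12]
  [6, 0, 3, 8]
  [6, 6, 0, 14]
  [11, 5, 7, 0]

This is the Floyd-Warshall all-pairs shortest-path computation. For each intermediate vertex k = 0, 1, …, 3, update dist[i][j] ← min(dist[i][j], dist[i][k] + dist[k][j]). The final matrix gives, for each (i, j), the minimum total weight of any directed path from i to j (possibly empty when i = j).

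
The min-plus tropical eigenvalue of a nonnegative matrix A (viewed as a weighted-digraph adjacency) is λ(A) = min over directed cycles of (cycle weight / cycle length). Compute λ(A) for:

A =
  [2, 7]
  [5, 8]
λ(A) = 2

Enumerate directed cycles and compute their means (weight / length). Sample:
  cycle 0 → 0: weight = 2, length = 1, mean = 2/1 ≈ 2.000
  cycle 1 → 1: weight = 8, length = 1, mean = 8/1 ≈ 8.000
  cycle 0 → 1 → 0: weight = 12, length = 2, mean = 12/2 ≈ 6.000
  cycle 1 → 0 → 1: weight = 12, length = 2, mean = 12/2 ≈ 6.000
Minimum mean = 2.000, attained e.g. along the cycle 0 → 0 with weight 2 and length 1. So λ(A) = 2/1 = 2.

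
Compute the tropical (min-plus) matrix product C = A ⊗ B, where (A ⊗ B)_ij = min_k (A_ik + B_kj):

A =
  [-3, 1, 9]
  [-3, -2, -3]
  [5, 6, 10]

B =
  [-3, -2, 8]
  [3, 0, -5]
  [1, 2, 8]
A ⊗ B =
  [-6, -5, -4]
  [-6, -5, -7]
  [2, 3, 1]

Apply the min-plus product entry-by-entry:
  C[0][0] = min over k of (A[0][0] + B[0][0] = -3 + -3 = -6, A[0][1] + B[1][0] = 1 + 3 = 4, A[0][2] + B[2][0] = 9 + 1 = 10) = -6 (attained at k = 0)
  C[0][1] = min over k of (A[0][0] + B[0][1] = -3 + -2 = -5, A[0][1] + B[1][1] = 1 + 0 = 1, A[0][2] + B[2][1] = 9 + 2 = 11) = -5 (attained at k = 0)
  C[0][2] = min over k of (A[0][0] + B[0][2] = -3 + 8 = 5, A[0][1] + B[1][2] = 1 + -5 = -4, A[0][2] + B[2][2] = 9 + 8 = 17) = -4 (attained at k = 1)
  C[1][0] = min over k of (A[1][0] + B[0][0] = -3 + -3 = -6, A[1][1] + B[1][0] = -2 + 3 = 1, A[1][2] + B[2][0] = -3 + 1 = -2) = -6 (attained at k = 0)
  C[1][1] = min over k of (A[1][0] + B[0][1] = -3 + -2 = -5, A[1][1] + B[1][1] = -2 + 0 = -2, A[1][2] + B[2][1] = -3 + 2 = -1) = -5 (attained at k = 0)
  C[1][2] = min over k of (A[1][0] + B[0][2] = -3 + 8 = 5, A[1][1] + B[1][2] = -2 + -5 = -7, A[1][2] + B[2][2] = -3 + 8 = 5) = -7 (attained at k = 1)
  C[2][0] = min over k of (A[2][0] + B[0][0] = 5 + -3 = 2, A[2][1] + B[1][0] = 6 + 3 = 9, A[2][2] + B[2][0] = 10 + 1 = 11) = 2 (attained at k = 0)
  C[2][1] = min over k of (A[2][0] + B[0][1] = 5 + -2 = 3, A[2][1] + B[1][1] = 6 + 0 = 6, A[2][2] + B[2][1] = 10 + 2 = 12) = 3 (attained at k = 0)
  C[2][2] = min over k of (A[2][0] + B[0][2] = 5 + 8 = 13, A[2][1] + B[1][2] = 6 + -5 = 1, A[2][2] + B[2][2] = 10 + 8 = 18) = 1 (attained at k = 1)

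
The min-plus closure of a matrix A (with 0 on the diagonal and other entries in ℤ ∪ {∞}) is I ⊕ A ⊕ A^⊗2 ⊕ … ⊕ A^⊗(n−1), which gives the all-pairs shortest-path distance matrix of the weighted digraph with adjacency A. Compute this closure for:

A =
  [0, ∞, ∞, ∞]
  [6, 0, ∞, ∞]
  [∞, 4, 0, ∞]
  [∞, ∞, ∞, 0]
Closure =
  [0, ∞, ∞, ∞]
  [6, 0, ∞, ∞]
  [10, 4, 0, ∞]
  [∞, ∞, ∞, 0]

This is the Floyd-Warshall all-pairs shortest-path computation. For each intermediate vertex k = 0, 1, …, 3, update dist[i][j] ← min(dist[i][j], dist[i][k] + dist[k][j]). The final matrix gives, for each (i, j), the minimum total weight of any directed path from i to j (possibly empty when i = j).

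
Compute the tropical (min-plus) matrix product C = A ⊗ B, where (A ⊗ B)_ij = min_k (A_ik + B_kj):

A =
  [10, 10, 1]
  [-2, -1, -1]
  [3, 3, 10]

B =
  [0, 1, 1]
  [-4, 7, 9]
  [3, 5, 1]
A ⊗ B =
  [4, 6, 2]
  [-5, -1, -1]
  [-1, 4, 4]

Apply the min-plus product entry-by-entry:
  C[0][0] = min over k of (A[0][0] + B[0][0] = 10 + 0 = 10, A[0][1] + B[1][0] = 10 + -4 = 6, A[0][2] + B[2][0] = 1 + 3 = 4) = 4 (attained at k = 2)
  C[0][1] = min over k of (A[0][0] + B[0][1] = 10 + 1 = 11, A[0][1] + B[1][1] = 10 + 7 = 17, A[0][2] + B[2][1] = 1 + 5 = 6) = 6 (attained at k = 2)
  C[0][2] = min over k of (A[0][0] + B[0][2] = 10 + 1 = 11, A[0][1] + B[1][2] = 10 + 9 = 19, A[0][2] + B[2][2] = 1 + 1 = 2) = 2 (attained at k = 2)
  C[1][0] = min over k of (A[1][0] + B[0][0] = -2 + 0 = -2, A[1][1] + B[1][0] = -1 + -4 = -5, A[1][2] + B[2][0] = -1 + 3 = 2) = -5 (attained at k = 1)
  C[1][1] = min over k of (A[1][0] + B[0][1] = -2 + 1 = -1, A[1][1] + B[1][1] = -1 + 7 = 6, A[1][2] + B[2][1] = -1 + 5 = 4) = -1 (attained at k = 0)
  C[1][2] = min over k of (A[1][0] + B[0][2] = -2 + 1 = -1, A[1][1] + B[1][2] = -1 + 9 = 8, A[1][2] + B[2][2] = -1 + 1 = 0) = -1 (attained at k = 0)
  C[2][0] = min over k of (A[2][0] + B[0][0] = 3 + 0 = 3, A[2][1] + B[1][0] = 3 + -4 = -1, A[2][2] + B[2][0] = 10 + 3 = 13) = -1 (attained at k = 1)
  C[2][1] = min over k of (A[2][0] + B[0][1] = 3 + 1 = 4, A[2][1] + B[1][1] = 3 + 7 = 10, A[2][2] + B[2][1] = 10 + 5 = 15) = 4 (attained at k = 0)
  C[2][2] = min over k of (A[2][0] + B[0][2] = 3 + 1 = 4, A[2][1] + B[1][2] = 3 + 9 = 12, A[2][2] + B[2][2] = 10 + 1 = 11) = 4 (attained at k = 0)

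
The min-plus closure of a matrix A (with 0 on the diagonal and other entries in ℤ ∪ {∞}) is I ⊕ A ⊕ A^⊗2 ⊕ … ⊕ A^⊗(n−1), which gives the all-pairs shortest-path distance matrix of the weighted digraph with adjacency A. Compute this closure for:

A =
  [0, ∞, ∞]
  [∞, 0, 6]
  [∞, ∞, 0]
Closure =
  [0, ∞, ∞]
  [∞, 0, 6]
  [∞, ∞, 0]

This is the Floyd-Warshall all-pairs shortest-path computation. For each intermediate vertex k = 0, 1, …, 2, update dist[i][j] ← min(dist[i][j], dist[i][k] + dist[k][j]). The final matrix gives, for each (i, j), the minimum total weight of any directed path from i to j (possibly empty when i = j).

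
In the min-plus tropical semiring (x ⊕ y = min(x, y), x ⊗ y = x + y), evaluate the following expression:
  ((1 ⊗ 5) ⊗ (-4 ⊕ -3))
((1 ⊗ 5) ⊗ (-4 ⊕ -3)) = 2

Expand innermost to outermost. Recall ⊕ takes the minimum of its arguments and ⊗ takes their sum. Working out the expression ((1 ⊗ 5) ⊗ (-4 ⊕ -3)) gives 2.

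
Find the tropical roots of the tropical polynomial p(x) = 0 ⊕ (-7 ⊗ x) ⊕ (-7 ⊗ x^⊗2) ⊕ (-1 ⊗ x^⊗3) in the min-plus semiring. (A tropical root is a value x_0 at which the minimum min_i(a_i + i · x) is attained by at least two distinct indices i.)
Roots: {-6, 0, 7}

Each tropical root is a break point of the lower envelope of the lines y = a_i + i · x (there are 4 lines, with slopes 0, 1, ..., 3). Only the lines that attain the minimum somewhere contribute to roots; other lines are dominated. Here the surviving (envelope) indices are i = 3, i = 2, i = 1, i = 0.
Intersections between consecutive envelope lines give the roots: for adjacent envelope indices i < j the intersection is x = (a_i − a_j) / (j − i). Reading off the sorted break points: {-6, 0, 7}.
Verification: at each break x_0, at least two indices attain the minimum of min_i(a_i + i · x_0).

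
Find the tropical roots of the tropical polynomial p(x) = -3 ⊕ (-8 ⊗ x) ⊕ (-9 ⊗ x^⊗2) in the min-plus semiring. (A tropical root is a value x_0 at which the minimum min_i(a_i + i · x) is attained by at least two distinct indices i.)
Roots: {1, 5}

Each tropical root is a break point of the lower envelope of the lines y = a_i + i · x (there are 3 lines, with slopes 0, 1, ..., 2). Only the lines that attain the minimum somewhere contribute to roots; other lines are dominated. Here the surviving (envelope) indices are i = 2, i = 1, i = 0.
Intersections between consecutive envelope lines give the roots: for adjacent envelope indices i < j the intersection is x = (a_i − a_j) / (j − i). Reading off the sorted break points: {1, 5}.
Verification: at each break x_0, at least two indices attain the minimum of min_i(a_i + i · x_0).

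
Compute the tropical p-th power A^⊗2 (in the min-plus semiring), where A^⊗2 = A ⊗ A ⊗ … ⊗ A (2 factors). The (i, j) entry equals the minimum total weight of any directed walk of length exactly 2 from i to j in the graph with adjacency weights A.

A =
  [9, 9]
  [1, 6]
A^⊗2 =
  [10, 15]
  [7, 10]

Each entry (A^⊗2)_ij equals the minimum over all length-2 walks i = v_0 → v_1 → … → v_2 = j of Σ_t A[v_t][v_{t+1}]. For example, for (i, j) = (0, 1) we minimise over 2 possible intermediate vertex sequences; the minimum is 15, attained along the walk 0 → 1 → 1.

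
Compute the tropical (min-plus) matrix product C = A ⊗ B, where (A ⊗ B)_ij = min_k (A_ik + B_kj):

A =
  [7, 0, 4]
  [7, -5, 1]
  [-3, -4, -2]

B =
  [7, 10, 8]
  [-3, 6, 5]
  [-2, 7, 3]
A ⊗ B =
  [-3, 6, 5]
  [-8, 1, 0]
  [-7, 2, 1]

Apply the min-plus product entry-by-entry:
  C[0][0] = min over k of (A[0][0] + B[0][0] = 7 + 7 = 14, A[0][1] + B[1][0] = 0 + -3 = -3, A[0][2] + B[2][0] = 4 + -2 = 2) = -3 (attained at k = 1)
  C[0][1] = min over k of (A[0][0] + B[0][1] = 7 + 10 = 17, A[0][1] + B[1][1] = 0 + 6 = 6, A[0][2] + B[2][1] = 4 + 7 = 11) = 6 (attained at k = 1)
  C[0][2] = min over k of (A[0][0] + B[0][2] = 7 + 8 = 15, A[0][1] + B[1][2] = 0 + 5 = 5, A[0][2] + B[2][2] = 4 + 3 = 7) = 5 (attained at k = 1)
  C[1][0] = min over k of (A[1][0] + B[0][0] = 7 + 7 = 14, A[1][1] + B[1][0] = -5 + -3 = -8, A[1][2] + B[2][0] = 1 + -2 = -1) = -8 (attained at k = 1)
  C[1][1] = min over k of (A[1][0] + B[0][1] = 7 + 10 = 17, A[1][1] + B[1][1] = -5 + 6 = 1, A[1][2] + B[2][1] = 1 + 7 = 8) = 1 (attained at k = 1)
  C[1][2] = min over k of (A[1][0] + B[0][2] = 7 + 8 = 15, A[1][1] + B[1][2] = -5 + 5 = 0, A[1][2] + B[2][2] = 1 + 3 = 4) = 0 (attained at k = 1)
  C[2][0] = min over k of (A[2][0] + B[0][0] = -3 + 7 = 4, A[2][1] + B[1][0] = -4 + -3 = -7, A[2][2] + B[2][0] = -2 + -2 = -4) = -7 (attained at k = 1)
  C[2][1] = min over k of (A[2][0] + B[0][1] = -3 + 10 = 7, A[2][1] + B[1][1] = -4 + 6 = 2, A[2][2] + B[2][1] = -2 + 7 = 5) = 2 (attained at k = 1)
  C[2][2] = min over k of (A[2][0] + B[0][2] = -3 + 8 = 5, A[2][1] + B[1][2] = -4 + 5 = 1, A[2][2] + B[2][2] = -2 + 3 = 1) = 1 (attained at k = 1)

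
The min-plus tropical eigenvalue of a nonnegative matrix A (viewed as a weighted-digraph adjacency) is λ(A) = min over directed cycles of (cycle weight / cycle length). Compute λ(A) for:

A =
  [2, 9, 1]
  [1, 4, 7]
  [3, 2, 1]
λ(A) = 1

Enumerate directed cycles and compute their means (weight / length). Sample:
  cycle 0 → 0: weight = 2, length = 1, mean = 2/1 ≈ 2.000
  cycle 1 → 1: weight = 4, length = 1, mean = 4/1 ≈ 4.000
  cycle 2 → 2: weight = 1, length = 1, mean = 1/1 ≈ 1.000
  cycle 0 → 1 → 0: weight = 10, length = 2, mean = 10/2 ≈ 5.000
  cycle 0 → 2 → 0: weight = 4, length = 2, mean = 4/2 ≈ 2.000
  cycle 1 → 0 → 1: weight = 10, length = 2, mean = 10/2 ≈ 5.000
Minimum mean = 1.000, attained e.g. along the cycle 2 → 2 with weight 1 and length 1. So λ(A) = 1/1 = 1.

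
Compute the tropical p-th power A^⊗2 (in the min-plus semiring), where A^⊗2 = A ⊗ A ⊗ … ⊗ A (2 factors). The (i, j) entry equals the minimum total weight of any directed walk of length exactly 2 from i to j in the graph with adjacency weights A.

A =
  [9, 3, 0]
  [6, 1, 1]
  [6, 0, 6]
A^⊗2 =
  [6, 0, 4]
  [7, 1, 2]
  [6, 1, 1]

Each entry (A^⊗2)_ij equals the minimum over all length-2 walks i = v_0 → v_1 → … → v_2 = j of Σ_t A[v_t][v_{t+1}]. For example, for (i, j) = (0, 2) we minimise over 3 possible intermediate vertex sequences; the minimum is 4, attained along the walk 0 → 1 → 2.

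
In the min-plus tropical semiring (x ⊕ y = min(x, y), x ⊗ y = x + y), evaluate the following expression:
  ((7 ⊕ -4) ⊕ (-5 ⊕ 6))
((7 ⊕ -4) ⊕ (-5 ⊕ 6)) = -5

Expand innermost to outermost. Recall ⊕ takes the minimum of its arguments and ⊗ takes their sum. Working out the expression ((7 ⊕ -4) ⊕ (-5 ⊕ 6)) gives -5.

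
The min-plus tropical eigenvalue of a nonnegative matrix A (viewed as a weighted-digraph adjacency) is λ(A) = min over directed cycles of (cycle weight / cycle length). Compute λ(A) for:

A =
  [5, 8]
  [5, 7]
λ(A) = 5

Enumerate directed cycles and compute their means (weight / length). Sample:
  cycle 0 → 0: weight = 5, length = 1, mean = 5/1 ≈ 5.000
  cycle 1 → 1: weight = 7, length = 1, mean = 7/1 ≈ 7.000
  cycle 0 → 1 → 0: weight = 13, length = 2, mean = 13/2 ≈ 6.500
  cycle 1 → 0 → 1: weight = 13, length = 2, mean = 13/2 ≈ 6.500
Minimum mean = 5.000, attained e.g. along the cycle 0 → 0 with weight 5 and length 1. So λ(A) = 5/1 = 5.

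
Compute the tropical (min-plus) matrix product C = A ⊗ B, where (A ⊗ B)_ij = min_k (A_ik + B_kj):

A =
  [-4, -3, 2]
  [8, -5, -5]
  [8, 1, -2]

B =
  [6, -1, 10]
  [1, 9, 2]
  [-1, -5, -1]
A ⊗ B =
  [-2, -5, -1]
  [-6, -10, -6]
  [-3, -7, -3]

Apply the min-plus product entry-by-entry:
  C[0][0] = min over k of (A[0][0] + B[0][0] = -4 + 6 = 2, A[0][1] + B[1][0] = -3 + 1 = -2, A[0][2] + B[2][0] = 2 + -1 = 1) = -2 (attained at k = 1)
  C[0][1] = min over k of (A[0][0] + B[0][1] = -4 + -1 = -5, A[0][1] + B[1][1] = -3 + 9 = 6, A[0][2] + B[2][1] = 2 + -5 = -3) = -5 (attained at k = 0)
  C[0][2] = min over k of (A[0][0] + B[0][2] = -4 + 10 = 6, A[0][1] + B[1][2] = -3 + 2 = -1, A[0][2] + B[2][2] = 2 + -1 = 1) = -1 (attained at k = 1)
  C[1][0] = min over k of (A[1][0] + B[0][0] = 8 + 6 = 14, A[1][1] + B[1][0] = -5 + 1 = -4, A[1][2] + B[2][0] = -5 + -1 = -6) = -6 (attained at k = 2)
  C[1][1] = min over k of (A[1][0] + B[0][1] = 8 + -1 = 7, A[1][1] + B[1][1] = -5 + 9 = 4, A[1][2] + B[2][1] = -5 + -5 = -10) = -10 (attained at k = 2)
  C[1][2] = min over k of (A[1][0] + B[0][2] = 8 + 10 = 18, A[1][1] + B[1][2] = -5 + 2 = -3, A[1][2] + B[2][2] = -5 + -1 = -6) = -6 (attained at k = 2)
  C[2][0] = min over k of (A[2][0] + B[0][0] = 8 + 6 = 14, A[2][1] + B[1][0] = 1 + 1 = 2, A[2][2] + B[2][0] = -2 + -1 = -3) = -3 (attained at k = 2)
  C[2][1] = min over k of (A[2][0] + B[0][1] = 8 + -1 = 7, A[2][1] + B[1][1] = 1 + 9 = 10, A[2][2] + B[2][1] = -2 + -5 = -7) = -7 (attained at k = 2)
  C[2][2] = min over k of (A[2][0] + B[0][2] = 8 + 10 = 18, A[2][1] + B[1][2] = 1 + 2 = 3, A[2][2] + B[2][2] = -2 + -1 = -3) = -3 (attained at k = 2)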